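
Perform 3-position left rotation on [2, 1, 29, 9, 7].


Left rotate by 3: [9, 7, 2, 1, 29]


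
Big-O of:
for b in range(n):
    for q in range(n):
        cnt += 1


Per nesting level: O(n) * O(n) = O(n^2)
Complexity: O(n^2)


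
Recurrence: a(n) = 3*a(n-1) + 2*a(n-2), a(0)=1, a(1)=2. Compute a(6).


Build bottom-up:
...a(4)=100, a(5)=356, a(6)=3*356+2*100=1268


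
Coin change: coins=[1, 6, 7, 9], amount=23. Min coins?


dp[0]=0; dp[i]=1+min(dp[i-c] for c in coins)
...dp[18]=2, dp[19]=3, dp[20]=3, dp[21]=3, dp[22]=3, dp[23]=3
Minimum coins for 23 = 3


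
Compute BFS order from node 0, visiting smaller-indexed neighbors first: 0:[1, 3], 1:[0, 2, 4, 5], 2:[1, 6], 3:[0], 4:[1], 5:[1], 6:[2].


BFS queue: start with [0]
Visit order: [0, 1, 3, 2, 4, 5, 6]


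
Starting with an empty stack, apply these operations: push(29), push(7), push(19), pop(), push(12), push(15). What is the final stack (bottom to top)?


push(29) -> [29]
push(7) -> [29, 7]
push(19) -> [29, 7, 19]
pop() returns 19 -> [29, 7]
push(12) -> [29, 7, 12]
push(15) -> [29, 7, 12, 15]
Final stack (bottom to top): [29, 7, 12, 15]


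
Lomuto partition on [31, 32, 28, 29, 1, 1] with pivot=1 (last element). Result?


Elements <= 1 go left of pivot.
Result: [1, 1, 28, 29, 31, 32], pivot at index 1


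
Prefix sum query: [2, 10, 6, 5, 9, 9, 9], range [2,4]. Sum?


Prefix sums: [0, 2, 12, 18, 23, 32, 41, 50]
Sum[2..4] = prefix[5] - prefix[2] = 32 - 12 = 20


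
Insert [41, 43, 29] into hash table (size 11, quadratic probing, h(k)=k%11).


Insertions: 41->slot 8; 43->slot 10; 29->slot 7
Table: [None, None, None, None, None, None, None, 29, 41, None, 43]


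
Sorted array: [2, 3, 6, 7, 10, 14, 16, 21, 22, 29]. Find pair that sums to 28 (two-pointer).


Two pointers: lo=0, hi=9
Found pair: (6, 22) summing to 28


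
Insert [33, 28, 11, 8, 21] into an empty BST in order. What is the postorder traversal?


Root = 33; build tree by BST insertion.
Postorder traversal: [8, 21, 11, 28, 33]


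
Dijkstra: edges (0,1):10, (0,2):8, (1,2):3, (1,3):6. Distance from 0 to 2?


Dijkstra from 0:
Distances: {0: 0, 1: 10, 2: 8, 3: 16}
Shortest distance to 2 = 8, path = [0, 2]


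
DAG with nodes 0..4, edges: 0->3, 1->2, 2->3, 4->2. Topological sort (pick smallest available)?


Kahn's algorithm, process smallest node first
Order: [0, 1, 4, 2, 3]


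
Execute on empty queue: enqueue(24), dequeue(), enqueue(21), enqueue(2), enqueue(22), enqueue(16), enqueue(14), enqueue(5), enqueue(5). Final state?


enqueue(24) -> [24]
dequeue() returns 24 -> []
enqueue(21) -> [21]
enqueue(2) -> [21, 2]
enqueue(22) -> [21, 2, 22]
enqueue(16) -> [21, 2, 22, 16]
enqueue(14) -> [21, 2, 22, 16, 14]
enqueue(5) -> [21, 2, 22, 16, 14, 5]
enqueue(5) -> [21, 2, 22, 16, 14, 5, 5]
Final queue (front to back): [21, 2, 22, 16, 14, 5, 5]


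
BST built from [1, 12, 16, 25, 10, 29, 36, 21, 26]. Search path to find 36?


BST root = 1
Search for 36: compare at each node
Path: [1, 12, 16, 25, 29, 36]


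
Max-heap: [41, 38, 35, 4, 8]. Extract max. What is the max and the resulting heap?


Max = 41
Replace root with last, heapify down
Resulting heap: [38, 8, 35, 4]


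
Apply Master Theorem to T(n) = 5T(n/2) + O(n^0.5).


a=5, b=2, c=0.5. log_2(5)=2.322 > c=0.5. Case 1: O(n^log_b(a)) = O(n^2.322)
Complexity: O(n^2.322)


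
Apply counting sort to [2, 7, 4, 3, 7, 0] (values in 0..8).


Count array: [1, 0, 1, 1, 1, 0, 0, 2, 0]
Reconstruct: [0, 2, 3, 4, 7, 7]


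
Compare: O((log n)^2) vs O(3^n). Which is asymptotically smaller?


polylogarithmic grows slower than exponential (base 3)
O((log n)^2) is asymptotically smaller; O(3^n) grows faster


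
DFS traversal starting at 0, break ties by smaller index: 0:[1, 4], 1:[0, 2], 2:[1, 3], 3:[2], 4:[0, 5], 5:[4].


DFS stack-based: start with [0]
Visit order: [0, 1, 2, 3, 4, 5]


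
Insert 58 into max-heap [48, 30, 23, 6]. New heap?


Append 58: [48, 30, 23, 6, 58]
Bubble up: swap idx 4(58) with idx 1(30); swap idx 1(58) with idx 0(48)
Result: [58, 48, 23, 6, 30]


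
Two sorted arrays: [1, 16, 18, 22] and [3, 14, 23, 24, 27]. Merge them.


Compare heads, take smaller each step.
Merged: [1, 3, 14, 16, 18, 22, 23, 24, 27]


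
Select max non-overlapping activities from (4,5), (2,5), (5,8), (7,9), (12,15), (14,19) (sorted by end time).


Greedy: pick earliest-ending, then skip overlaps.
Selected (3 activities): [(4, 5), (5, 8), (12, 15)]


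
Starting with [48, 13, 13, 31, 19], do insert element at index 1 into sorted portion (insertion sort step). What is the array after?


After one pass: [13, 48, 13, 31, 19]


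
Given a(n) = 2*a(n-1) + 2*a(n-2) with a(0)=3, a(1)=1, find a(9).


Build bottom-up:
...a(7)=1048, a(8)=2864, a(9)=2*2864+2*1048=7824


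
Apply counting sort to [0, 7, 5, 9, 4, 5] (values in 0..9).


Count array: [1, 0, 0, 0, 1, 2, 0, 1, 0, 1]
Reconstruct: [0, 4, 5, 5, 7, 9]


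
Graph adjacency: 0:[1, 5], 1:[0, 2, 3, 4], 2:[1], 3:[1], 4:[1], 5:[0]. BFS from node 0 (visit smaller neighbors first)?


BFS queue: start with [0]
Visit order: [0, 1, 5, 2, 3, 4]


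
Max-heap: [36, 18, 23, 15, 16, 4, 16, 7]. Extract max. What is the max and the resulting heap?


Max = 36
Replace root with last, heapify down
Resulting heap: [23, 18, 16, 15, 16, 4, 7]


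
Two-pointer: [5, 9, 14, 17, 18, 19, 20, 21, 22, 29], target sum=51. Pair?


Two pointers: lo=0, hi=9
Found pair: (22, 29) summing to 51


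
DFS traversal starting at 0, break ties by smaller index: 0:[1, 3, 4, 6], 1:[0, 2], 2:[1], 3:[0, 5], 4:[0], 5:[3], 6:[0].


DFS stack-based: start with [0]
Visit order: [0, 1, 2, 3, 5, 4, 6]


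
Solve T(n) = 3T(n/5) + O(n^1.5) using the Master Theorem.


a=3, b=5, c=1.5. log_5(3)=0.683 < c=1.5. Case 3: O(n^c) = O(n^1.500)
Complexity: O(n^1.500)


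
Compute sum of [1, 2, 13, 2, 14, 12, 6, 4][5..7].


Prefix sums: [0, 1, 3, 16, 18, 32, 44, 50, 54]
Sum[5..7] = prefix[8] - prefix[5] = 54 - 32 = 22


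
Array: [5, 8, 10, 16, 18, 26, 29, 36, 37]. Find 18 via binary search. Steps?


Search for 18:
[0,8] mid=4 arr[4]=18
Total: 1 comparisons


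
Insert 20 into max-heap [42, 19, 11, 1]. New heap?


Append 20: [42, 19, 11, 1, 20]
Bubble up: swap idx 4(20) with idx 1(19)
Result: [42, 20, 11, 1, 19]


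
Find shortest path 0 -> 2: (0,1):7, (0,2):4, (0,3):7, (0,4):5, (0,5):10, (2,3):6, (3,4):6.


Dijkstra from 0:
Distances: {0: 0, 1: 7, 2: 4, 3: 7, 4: 5, 5: 10}
Shortest distance to 2 = 4, path = [0, 2]


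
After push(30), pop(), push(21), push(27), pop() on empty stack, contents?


push(30) -> [30]
pop() returns 30 -> []
push(21) -> [21]
push(27) -> [21, 27]
pop() returns 27 -> [21]
Final stack (bottom to top): [21]


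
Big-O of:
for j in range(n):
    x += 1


Per nesting level: O(n) = O(n)
Complexity: O(n)


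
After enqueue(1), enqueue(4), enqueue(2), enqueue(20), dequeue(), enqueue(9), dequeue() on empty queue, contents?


enqueue(1) -> [1]
enqueue(4) -> [1, 4]
enqueue(2) -> [1, 4, 2]
enqueue(20) -> [1, 4, 2, 20]
dequeue() returns 1 -> [4, 2, 20]
enqueue(9) -> [4, 2, 20, 9]
dequeue() returns 4 -> [2, 20, 9]
Final queue (front to back): [2, 20, 9]


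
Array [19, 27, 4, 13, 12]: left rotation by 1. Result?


Left rotate by 1: [27, 4, 13, 12, 19]


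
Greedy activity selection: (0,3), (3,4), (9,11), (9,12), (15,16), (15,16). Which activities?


Greedy: pick earliest-ending, then skip overlaps.
Selected (4 activities): [(0, 3), (3, 4), (9, 11), (15, 16)]


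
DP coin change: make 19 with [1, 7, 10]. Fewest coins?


dp[0]=0; dp[i]=1+min(dp[i-c] for c in coins)
...dp[14]=2, dp[15]=3, dp[16]=4, dp[17]=2, dp[18]=3, dp[19]=4
Minimum coins for 19 = 4


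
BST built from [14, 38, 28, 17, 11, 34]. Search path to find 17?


BST root = 14
Search for 17: compare at each node
Path: [14, 38, 28, 17]


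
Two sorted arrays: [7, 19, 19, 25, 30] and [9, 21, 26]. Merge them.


Compare heads, take smaller each step.
Merged: [7, 9, 19, 19, 21, 25, 26, 30]


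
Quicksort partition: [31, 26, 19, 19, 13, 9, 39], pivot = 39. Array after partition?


Elements <= 39 go left of pivot.
Result: [31, 26, 19, 19, 13, 9, 39], pivot at index 6


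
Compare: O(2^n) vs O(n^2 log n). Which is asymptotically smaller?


n^2 log n grows slower than exponential
O(n^2 log n) is asymptotically smaller; O(2^n) grows faster


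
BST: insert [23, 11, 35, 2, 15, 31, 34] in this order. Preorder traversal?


Root = 23; build tree by BST insertion.
Preorder traversal: [23, 11, 2, 15, 35, 31, 34]


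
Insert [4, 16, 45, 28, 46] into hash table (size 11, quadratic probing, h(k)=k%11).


Insertions: 4->slot 4; 16->slot 5; 45->slot 1; 28->slot 6; 46->slot 2
Table: [None, 45, 46, None, 4, 16, 28, None, None, None, None]


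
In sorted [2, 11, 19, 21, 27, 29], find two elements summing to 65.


Two pointers: lo=0, hi=5
No pair sums to 65


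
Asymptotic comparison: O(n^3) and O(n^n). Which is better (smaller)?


cubic grows slower than n^n
O(n^3) is asymptotically smaller; O(n^n) grows faster


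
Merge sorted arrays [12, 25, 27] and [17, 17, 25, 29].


Compare heads, take smaller each step.
Merged: [12, 17, 17, 25, 25, 27, 29]


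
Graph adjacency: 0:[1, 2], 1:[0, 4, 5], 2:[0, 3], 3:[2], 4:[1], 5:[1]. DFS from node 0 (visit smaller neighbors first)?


DFS stack-based: start with [0]
Visit order: [0, 1, 4, 5, 2, 3]


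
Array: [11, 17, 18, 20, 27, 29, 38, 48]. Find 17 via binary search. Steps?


Search for 17:
[0,7] mid=3 arr[3]=20
[0,2] mid=1 arr[1]=17
Total: 2 comparisons


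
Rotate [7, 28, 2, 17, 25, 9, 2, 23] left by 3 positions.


Left rotate by 3: [17, 25, 9, 2, 23, 7, 28, 2]


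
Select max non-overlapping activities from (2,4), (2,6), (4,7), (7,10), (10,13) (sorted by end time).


Greedy: pick earliest-ending, then skip overlaps.
Selected (4 activities): [(2, 4), (4, 7), (7, 10), (10, 13)]


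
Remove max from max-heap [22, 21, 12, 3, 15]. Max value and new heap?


Max = 22
Replace root with last, heapify down
Resulting heap: [21, 15, 12, 3]


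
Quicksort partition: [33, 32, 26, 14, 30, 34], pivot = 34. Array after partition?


Elements <= 34 go left of pivot.
Result: [33, 32, 26, 14, 30, 34], pivot at index 5


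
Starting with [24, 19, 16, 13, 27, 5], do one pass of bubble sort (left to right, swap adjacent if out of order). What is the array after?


After one pass: [19, 16, 13, 24, 5, 27]


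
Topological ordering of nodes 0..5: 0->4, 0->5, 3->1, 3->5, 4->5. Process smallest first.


Kahn's algorithm, process smallest node first
Order: [0, 2, 3, 1, 4, 5]


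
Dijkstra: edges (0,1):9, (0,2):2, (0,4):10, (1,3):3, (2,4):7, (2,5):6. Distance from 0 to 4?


Dijkstra from 0:
Distances: {0: 0, 1: 9, 2: 2, 3: 12, 4: 9, 5: 8}
Shortest distance to 4 = 9, path = [0, 2, 4]


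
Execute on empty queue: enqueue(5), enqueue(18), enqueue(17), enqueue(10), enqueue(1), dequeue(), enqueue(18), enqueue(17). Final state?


enqueue(5) -> [5]
enqueue(18) -> [5, 18]
enqueue(17) -> [5, 18, 17]
enqueue(10) -> [5, 18, 17, 10]
enqueue(1) -> [5, 18, 17, 10, 1]
dequeue() returns 5 -> [18, 17, 10, 1]
enqueue(18) -> [18, 17, 10, 1, 18]
enqueue(17) -> [18, 17, 10, 1, 18, 17]
Final queue (front to back): [18, 17, 10, 1, 18, 17]


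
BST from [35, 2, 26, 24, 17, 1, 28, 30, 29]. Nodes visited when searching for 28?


BST root = 35
Search for 28: compare at each node
Path: [35, 2, 26, 28]


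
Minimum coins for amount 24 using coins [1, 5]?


dp[0]=0; dp[i]=1+min(dp[i-c] for c in coins)
...dp[19]=7, dp[20]=4, dp[21]=5, dp[22]=6, dp[23]=7, dp[24]=8
Minimum coins for 24 = 8


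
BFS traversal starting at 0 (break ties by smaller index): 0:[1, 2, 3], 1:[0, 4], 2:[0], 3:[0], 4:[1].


BFS queue: start with [0]
Visit order: [0, 1, 2, 3, 4]


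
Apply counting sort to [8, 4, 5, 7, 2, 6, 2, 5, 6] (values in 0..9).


Count array: [0, 0, 2, 0, 1, 2, 2, 1, 1, 0]
Reconstruct: [2, 2, 4, 5, 5, 6, 6, 7, 8]


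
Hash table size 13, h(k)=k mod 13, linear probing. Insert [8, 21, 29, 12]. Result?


Insertions: 8->slot 8; 21->slot 9; 29->slot 3; 12->slot 12
Table: [None, None, None, 29, None, None, None, None, 8, 21, None, None, 12]


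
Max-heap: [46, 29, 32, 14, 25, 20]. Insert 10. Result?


Append 10: [46, 29, 32, 14, 25, 20, 10]
Bubble up: no swaps needed
Result: [46, 29, 32, 14, 25, 20, 10]


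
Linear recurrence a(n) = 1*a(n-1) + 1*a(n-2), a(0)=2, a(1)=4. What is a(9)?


Build bottom-up:
...a(7)=68, a(8)=110, a(9)=1*110+1*68=178


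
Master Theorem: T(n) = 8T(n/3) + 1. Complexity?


a=8, b=3, c=0. log_3(8)=1.893 > c=0. Case 1: O(n^log_b(a)) = O(n^1.893)
Complexity: O(n^1.893)


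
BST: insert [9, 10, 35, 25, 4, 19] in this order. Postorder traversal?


Root = 9; build tree by BST insertion.
Postorder traversal: [4, 19, 25, 35, 10, 9]


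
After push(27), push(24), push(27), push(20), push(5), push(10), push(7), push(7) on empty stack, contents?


push(27) -> [27]
push(24) -> [27, 24]
push(27) -> [27, 24, 27]
push(20) -> [27, 24, 27, 20]
push(5) -> [27, 24, 27, 20, 5]
push(10) -> [27, 24, 27, 20, 5, 10]
push(7) -> [27, 24, 27, 20, 5, 10, 7]
push(7) -> [27, 24, 27, 20, 5, 10, 7, 7]
Final stack (bottom to top): [27, 24, 27, 20, 5, 10, 7, 7]


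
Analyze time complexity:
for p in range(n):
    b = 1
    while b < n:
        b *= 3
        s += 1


Per nesting level: O(n) * O(log n) = O(n log n)
Complexity: O(n log n)


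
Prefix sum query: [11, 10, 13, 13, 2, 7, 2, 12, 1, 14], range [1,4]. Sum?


Prefix sums: [0, 11, 21, 34, 47, 49, 56, 58, 70, 71, 85]
Sum[1..4] = prefix[5] - prefix[1] = 49 - 11 = 38


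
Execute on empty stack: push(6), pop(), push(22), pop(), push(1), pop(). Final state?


push(6) -> [6]
pop() returns 6 -> []
push(22) -> [22]
pop() returns 22 -> []
push(1) -> [1]
pop() returns 1 -> []
Final stack (bottom to top): []


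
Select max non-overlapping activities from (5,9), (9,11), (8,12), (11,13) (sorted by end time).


Greedy: pick earliest-ending, then skip overlaps.
Selected (3 activities): [(5, 9), (9, 11), (11, 13)]


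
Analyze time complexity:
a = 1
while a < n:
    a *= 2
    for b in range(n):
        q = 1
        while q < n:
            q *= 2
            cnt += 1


Per nesting level: O(log n) * O(n) * O(log n) = O(n (log n)^2)
Complexity: O(n (log n)^2)


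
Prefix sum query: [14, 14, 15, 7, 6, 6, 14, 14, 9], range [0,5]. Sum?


Prefix sums: [0, 14, 28, 43, 50, 56, 62, 76, 90, 99]
Sum[0..5] = prefix[6] - prefix[0] = 62 - 0 = 62


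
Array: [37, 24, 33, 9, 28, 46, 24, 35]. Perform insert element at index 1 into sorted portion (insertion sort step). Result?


After one pass: [24, 37, 33, 9, 28, 46, 24, 35]


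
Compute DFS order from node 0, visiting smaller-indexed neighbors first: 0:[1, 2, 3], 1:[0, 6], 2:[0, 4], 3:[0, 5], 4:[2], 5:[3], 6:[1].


DFS stack-based: start with [0]
Visit order: [0, 1, 6, 2, 4, 3, 5]


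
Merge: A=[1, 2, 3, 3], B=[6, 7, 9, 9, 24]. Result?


Compare heads, take smaller each step.
Merged: [1, 2, 3, 3, 6, 7, 9, 9, 24]


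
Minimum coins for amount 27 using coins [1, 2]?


dp[0]=0; dp[i]=1+min(dp[i-c] for c in coins)
...dp[22]=11, dp[23]=12, dp[24]=12, dp[25]=13, dp[26]=13, dp[27]=14
Minimum coins for 27 = 14


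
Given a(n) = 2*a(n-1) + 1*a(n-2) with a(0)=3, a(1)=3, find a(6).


Build bottom-up:
...a(4)=51, a(5)=123, a(6)=2*123+1*51=297


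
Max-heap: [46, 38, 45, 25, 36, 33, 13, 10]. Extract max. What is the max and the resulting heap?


Max = 46
Replace root with last, heapify down
Resulting heap: [45, 38, 33, 25, 36, 10, 13]


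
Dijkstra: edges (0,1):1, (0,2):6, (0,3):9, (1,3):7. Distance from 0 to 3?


Dijkstra from 0:
Distances: {0: 0, 1: 1, 2: 6, 3: 8}
Shortest distance to 3 = 8, path = [0, 1, 3]


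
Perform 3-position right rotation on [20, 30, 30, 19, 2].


Right rotate by 3: [30, 19, 2, 20, 30]


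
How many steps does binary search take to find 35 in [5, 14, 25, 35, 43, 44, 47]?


Search for 35:
[0,6] mid=3 arr[3]=35
Total: 1 comparisons


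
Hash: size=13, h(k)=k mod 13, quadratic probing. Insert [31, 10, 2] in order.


Insertions: 31->slot 5; 10->slot 10; 2->slot 2
Table: [None, None, 2, None, None, 31, None, None, None, None, 10, None, None]


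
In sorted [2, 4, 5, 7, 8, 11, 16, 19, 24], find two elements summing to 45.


Two pointers: lo=0, hi=8
No pair sums to 45


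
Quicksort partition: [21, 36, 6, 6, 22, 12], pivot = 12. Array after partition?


Elements <= 12 go left of pivot.
Result: [6, 6, 12, 36, 22, 21], pivot at index 2


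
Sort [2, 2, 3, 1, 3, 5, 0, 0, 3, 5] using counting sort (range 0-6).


Count array: [2, 1, 2, 3, 0, 2, 0]
Reconstruct: [0, 0, 1, 2, 2, 3, 3, 3, 5, 5]


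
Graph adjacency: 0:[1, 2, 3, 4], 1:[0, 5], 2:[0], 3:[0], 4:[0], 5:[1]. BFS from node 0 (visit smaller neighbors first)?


BFS queue: start with [0]
Visit order: [0, 1, 2, 3, 4, 5]


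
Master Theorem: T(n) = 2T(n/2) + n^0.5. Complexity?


a=2, b=2, c=0.5. log_2(2)=1 > c=0.5. Case 1: O(n^log_b(a)) = O(n)
Complexity: O(n)


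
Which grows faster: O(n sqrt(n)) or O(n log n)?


linearithmic grows slower than n^1.5
O(n log n) is asymptotically smaller; O(n sqrt(n)) grows faster


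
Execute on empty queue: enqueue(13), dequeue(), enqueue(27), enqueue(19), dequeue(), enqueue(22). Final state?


enqueue(13) -> [13]
dequeue() returns 13 -> []
enqueue(27) -> [27]
enqueue(19) -> [27, 19]
dequeue() returns 27 -> [19]
enqueue(22) -> [19, 22]
Final queue (front to back): [19, 22]


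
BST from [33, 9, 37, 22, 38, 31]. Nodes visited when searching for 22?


BST root = 33
Search for 22: compare at each node
Path: [33, 9, 22]


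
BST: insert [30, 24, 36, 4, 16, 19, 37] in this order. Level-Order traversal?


Root = 30; build tree by BST insertion.
Level-Order traversal: [30, 24, 36, 4, 37, 16, 19]


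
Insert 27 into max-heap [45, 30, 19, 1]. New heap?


Append 27: [45, 30, 19, 1, 27]
Bubble up: no swaps needed
Result: [45, 30, 19, 1, 27]


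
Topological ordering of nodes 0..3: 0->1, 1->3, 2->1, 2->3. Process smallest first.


Kahn's algorithm, process smallest node first
Order: [0, 2, 1, 3]


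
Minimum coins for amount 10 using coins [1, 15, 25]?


dp[0]=0; dp[i]=1+min(dp[i-c] for c in coins)
...dp[5]=5, dp[6]=6, dp[7]=7, dp[8]=8, dp[9]=9, dp[10]=10
Minimum coins for 10 = 10


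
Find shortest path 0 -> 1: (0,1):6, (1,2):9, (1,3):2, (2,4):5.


Dijkstra from 0:
Distances: {0: 0, 1: 6, 2: 15, 3: 8, 4: 20}
Shortest distance to 1 = 6, path = [0, 1]


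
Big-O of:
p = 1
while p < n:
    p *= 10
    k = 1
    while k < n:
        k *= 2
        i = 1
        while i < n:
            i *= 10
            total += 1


Per nesting level: O(log n) * O(log n) * O(log n) = O((log n)^3)
Complexity: O((log n)^3)


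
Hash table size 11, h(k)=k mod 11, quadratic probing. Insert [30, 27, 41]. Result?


Insertions: 30->slot 8; 27->slot 5; 41->slot 9
Table: [None, None, None, None, None, 27, None, None, 30, 41, None]


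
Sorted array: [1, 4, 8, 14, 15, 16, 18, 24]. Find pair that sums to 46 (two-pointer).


Two pointers: lo=0, hi=7
No pair sums to 46


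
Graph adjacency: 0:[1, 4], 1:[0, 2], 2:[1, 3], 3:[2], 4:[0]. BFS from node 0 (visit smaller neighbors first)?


BFS queue: start with [0]
Visit order: [0, 1, 4, 2, 3]


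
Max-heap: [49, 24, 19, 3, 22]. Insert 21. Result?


Append 21: [49, 24, 19, 3, 22, 21]
Bubble up: swap idx 5(21) with idx 2(19)
Result: [49, 24, 21, 3, 22, 19]


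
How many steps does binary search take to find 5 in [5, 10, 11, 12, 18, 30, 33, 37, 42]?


Search for 5:
[0,8] mid=4 arr[4]=18
[0,3] mid=1 arr[1]=10
[0,0] mid=0 arr[0]=5
Total: 3 comparisons


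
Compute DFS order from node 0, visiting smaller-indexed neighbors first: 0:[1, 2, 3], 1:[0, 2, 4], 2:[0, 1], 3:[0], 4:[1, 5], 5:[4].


DFS stack-based: start with [0]
Visit order: [0, 1, 2, 4, 5, 3]


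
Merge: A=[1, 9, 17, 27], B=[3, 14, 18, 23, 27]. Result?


Compare heads, take smaller each step.
Merged: [1, 3, 9, 14, 17, 18, 23, 27, 27]


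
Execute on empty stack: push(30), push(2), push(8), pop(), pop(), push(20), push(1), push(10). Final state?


push(30) -> [30]
push(2) -> [30, 2]
push(8) -> [30, 2, 8]
pop() returns 8 -> [30, 2]
pop() returns 2 -> [30]
push(20) -> [30, 20]
push(1) -> [30, 20, 1]
push(10) -> [30, 20, 1, 10]
Final stack (bottom to top): [30, 20, 1, 10]


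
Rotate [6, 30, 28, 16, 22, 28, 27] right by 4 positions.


Right rotate by 4: [16, 22, 28, 27, 6, 30, 28]


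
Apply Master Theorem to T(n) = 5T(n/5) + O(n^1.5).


a=5, b=5, c=1.5. log_5(5)=1 < c=1.5. Case 3: O(n^c) = O(n^1.500)
Complexity: O(n^1.500)


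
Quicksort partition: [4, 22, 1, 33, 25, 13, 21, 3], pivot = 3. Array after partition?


Elements <= 3 go left of pivot.
Result: [1, 3, 4, 33, 25, 13, 21, 22], pivot at index 1


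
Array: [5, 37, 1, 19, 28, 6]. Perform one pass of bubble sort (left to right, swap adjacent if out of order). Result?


After one pass: [5, 1, 19, 28, 6, 37]


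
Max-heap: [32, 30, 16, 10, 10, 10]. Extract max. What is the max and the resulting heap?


Max = 32
Replace root with last, heapify down
Resulting heap: [30, 10, 16, 10, 10]


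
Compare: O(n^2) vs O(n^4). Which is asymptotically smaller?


quadratic grows slower than quartic
O(n^2) is asymptotically smaller; O(n^4) grows faster


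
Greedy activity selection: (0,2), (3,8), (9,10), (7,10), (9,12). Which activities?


Greedy: pick earliest-ending, then skip overlaps.
Selected (3 activities): [(0, 2), (3, 8), (9, 10)]


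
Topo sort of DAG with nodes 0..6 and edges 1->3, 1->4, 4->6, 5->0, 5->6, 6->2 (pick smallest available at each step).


Kahn's algorithm, process smallest node first
Order: [1, 3, 4, 5, 0, 6, 2]


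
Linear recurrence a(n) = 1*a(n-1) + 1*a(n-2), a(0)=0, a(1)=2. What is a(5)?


Build bottom-up:
...a(3)=4, a(4)=6, a(5)=1*6+1*4=10


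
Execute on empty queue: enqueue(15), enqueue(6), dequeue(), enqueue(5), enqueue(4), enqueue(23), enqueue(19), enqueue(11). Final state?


enqueue(15) -> [15]
enqueue(6) -> [15, 6]
dequeue() returns 15 -> [6]
enqueue(5) -> [6, 5]
enqueue(4) -> [6, 5, 4]
enqueue(23) -> [6, 5, 4, 23]
enqueue(19) -> [6, 5, 4, 23, 19]
enqueue(11) -> [6, 5, 4, 23, 19, 11]
Final queue (front to back): [6, 5, 4, 23, 19, 11]


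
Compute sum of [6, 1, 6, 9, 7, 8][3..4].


Prefix sums: [0, 6, 7, 13, 22, 29, 37]
Sum[3..4] = prefix[5] - prefix[3] = 29 - 13 = 16


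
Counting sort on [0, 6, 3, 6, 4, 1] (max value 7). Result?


Count array: [1, 1, 0, 1, 1, 0, 2, 0]
Reconstruct: [0, 1, 3, 4, 6, 6]


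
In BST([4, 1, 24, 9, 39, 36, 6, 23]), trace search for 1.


BST root = 4
Search for 1: compare at each node
Path: [4, 1]


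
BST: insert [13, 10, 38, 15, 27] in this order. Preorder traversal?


Root = 13; build tree by BST insertion.
Preorder traversal: [13, 10, 38, 15, 27]


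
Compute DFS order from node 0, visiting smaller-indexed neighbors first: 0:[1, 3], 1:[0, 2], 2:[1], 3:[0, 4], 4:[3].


DFS stack-based: start with [0]
Visit order: [0, 1, 2, 3, 4]


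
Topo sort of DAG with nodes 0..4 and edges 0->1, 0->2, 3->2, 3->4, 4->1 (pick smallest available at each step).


Kahn's algorithm, process smallest node first
Order: [0, 3, 2, 4, 1]


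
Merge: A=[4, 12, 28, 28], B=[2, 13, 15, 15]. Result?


Compare heads, take smaller each step.
Merged: [2, 4, 12, 13, 15, 15, 28, 28]


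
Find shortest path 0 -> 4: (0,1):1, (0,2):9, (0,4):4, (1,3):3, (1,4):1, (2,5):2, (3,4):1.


Dijkstra from 0:
Distances: {0: 0, 1: 1, 2: 9, 3: 3, 4: 2, 5: 11}
Shortest distance to 4 = 2, path = [0, 1, 4]


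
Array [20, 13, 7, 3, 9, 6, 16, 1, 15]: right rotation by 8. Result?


Right rotate by 8: [13, 7, 3, 9, 6, 16, 1, 15, 20]


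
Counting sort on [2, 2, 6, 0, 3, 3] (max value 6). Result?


Count array: [1, 0, 2, 2, 0, 0, 1]
Reconstruct: [0, 2, 2, 3, 3, 6]


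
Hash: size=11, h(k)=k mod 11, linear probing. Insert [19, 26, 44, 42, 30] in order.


Insertions: 19->slot 8; 26->slot 4; 44->slot 0; 42->slot 9; 30->slot 10
Table: [44, None, None, None, 26, None, None, None, 19, 42, 30]


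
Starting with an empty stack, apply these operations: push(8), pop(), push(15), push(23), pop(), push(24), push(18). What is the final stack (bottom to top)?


push(8) -> [8]
pop() returns 8 -> []
push(15) -> [15]
push(23) -> [15, 23]
pop() returns 23 -> [15]
push(24) -> [15, 24]
push(18) -> [15, 24, 18]
Final stack (bottom to top): [15, 24, 18]


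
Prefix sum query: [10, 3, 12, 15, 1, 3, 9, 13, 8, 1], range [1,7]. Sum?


Prefix sums: [0, 10, 13, 25, 40, 41, 44, 53, 66, 74, 75]
Sum[1..7] = prefix[8] - prefix[1] = 66 - 10 = 56


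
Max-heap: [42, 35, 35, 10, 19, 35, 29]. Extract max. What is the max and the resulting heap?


Max = 42
Replace root with last, heapify down
Resulting heap: [35, 29, 35, 10, 19, 35]


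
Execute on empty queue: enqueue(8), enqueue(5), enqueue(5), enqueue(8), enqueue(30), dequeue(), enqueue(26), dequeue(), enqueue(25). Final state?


enqueue(8) -> [8]
enqueue(5) -> [8, 5]
enqueue(5) -> [8, 5, 5]
enqueue(8) -> [8, 5, 5, 8]
enqueue(30) -> [8, 5, 5, 8, 30]
dequeue() returns 8 -> [5, 5, 8, 30]
enqueue(26) -> [5, 5, 8, 30, 26]
dequeue() returns 5 -> [5, 8, 30, 26]
enqueue(25) -> [5, 8, 30, 26, 25]
Final queue (front to back): [5, 8, 30, 26, 25]


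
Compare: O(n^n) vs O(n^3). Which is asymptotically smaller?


cubic grows slower than n^n
O(n^3) is asymptotically smaller; O(n^n) grows faster


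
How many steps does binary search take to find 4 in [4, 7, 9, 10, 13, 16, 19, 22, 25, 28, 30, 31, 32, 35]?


Search for 4:
[0,13] mid=6 arr[6]=19
[0,5] mid=2 arr[2]=9
[0,1] mid=0 arr[0]=4
Total: 3 comparisons


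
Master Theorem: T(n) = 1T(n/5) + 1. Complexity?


a=1, b=5, c=0. log_5(1)=0 = c=0. Case 2: O(n^c log n) = O(log n)
Complexity: O(log n)


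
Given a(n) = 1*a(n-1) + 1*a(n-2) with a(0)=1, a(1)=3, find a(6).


Build bottom-up:
...a(4)=11, a(5)=18, a(6)=1*18+1*11=29


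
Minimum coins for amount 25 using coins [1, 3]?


dp[0]=0; dp[i]=1+min(dp[i-c] for c in coins)
...dp[20]=8, dp[21]=7, dp[22]=8, dp[23]=9, dp[24]=8, dp[25]=9
Minimum coins for 25 = 9


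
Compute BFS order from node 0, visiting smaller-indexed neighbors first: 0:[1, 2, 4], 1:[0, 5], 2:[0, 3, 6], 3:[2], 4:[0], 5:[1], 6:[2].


BFS queue: start with [0]
Visit order: [0, 1, 2, 4, 5, 3, 6]


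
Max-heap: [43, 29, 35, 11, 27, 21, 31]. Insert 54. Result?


Append 54: [43, 29, 35, 11, 27, 21, 31, 54]
Bubble up: swap idx 7(54) with idx 3(11); swap idx 3(54) with idx 1(29); swap idx 1(54) with idx 0(43)
Result: [54, 43, 35, 29, 27, 21, 31, 11]


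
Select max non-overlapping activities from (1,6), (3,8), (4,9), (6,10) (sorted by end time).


Greedy: pick earliest-ending, then skip overlaps.
Selected (2 activities): [(1, 6), (6, 10)]


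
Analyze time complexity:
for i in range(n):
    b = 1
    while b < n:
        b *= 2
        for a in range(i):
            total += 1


Per nesting level: O(n) * O(log n) * O(n) [triangular over i] = O(n^2 log n)
Complexity: O(n^2 log n)


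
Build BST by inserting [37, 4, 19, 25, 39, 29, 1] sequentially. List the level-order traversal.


Root = 37; build tree by BST insertion.
Level-Order traversal: [37, 4, 39, 1, 19, 25, 29]


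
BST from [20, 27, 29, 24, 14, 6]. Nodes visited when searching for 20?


BST root = 20
Search for 20: compare at each node
Path: [20]


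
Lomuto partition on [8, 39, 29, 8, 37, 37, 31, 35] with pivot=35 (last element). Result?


Elements <= 35 go left of pivot.
Result: [8, 29, 8, 31, 35, 37, 39, 37], pivot at index 4


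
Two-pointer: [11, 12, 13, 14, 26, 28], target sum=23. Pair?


Two pointers: lo=0, hi=5
Found pair: (11, 12) summing to 23


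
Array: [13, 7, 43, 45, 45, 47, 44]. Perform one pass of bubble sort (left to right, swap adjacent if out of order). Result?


After one pass: [7, 13, 43, 45, 45, 44, 47]


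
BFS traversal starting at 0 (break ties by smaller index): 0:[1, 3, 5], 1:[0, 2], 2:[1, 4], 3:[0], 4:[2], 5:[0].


BFS queue: start with [0]
Visit order: [0, 1, 3, 5, 2, 4]


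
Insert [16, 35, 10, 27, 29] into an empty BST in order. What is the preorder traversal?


Root = 16; build tree by BST insertion.
Preorder traversal: [16, 10, 35, 27, 29]


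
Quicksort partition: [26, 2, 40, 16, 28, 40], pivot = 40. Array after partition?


Elements <= 40 go left of pivot.
Result: [26, 2, 40, 16, 28, 40], pivot at index 5


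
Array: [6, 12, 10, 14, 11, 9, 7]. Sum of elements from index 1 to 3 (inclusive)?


Prefix sums: [0, 6, 18, 28, 42, 53, 62, 69]
Sum[1..3] = prefix[4] - prefix[1] = 42 - 6 = 36


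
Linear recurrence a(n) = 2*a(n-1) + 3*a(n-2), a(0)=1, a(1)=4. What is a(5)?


Build bottom-up:
...a(3)=34, a(4)=101, a(5)=2*101+3*34=304


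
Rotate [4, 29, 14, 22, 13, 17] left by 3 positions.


Left rotate by 3: [22, 13, 17, 4, 29, 14]


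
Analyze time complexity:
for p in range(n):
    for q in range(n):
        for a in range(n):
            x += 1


Per nesting level: O(n) * O(n) * O(n) = O(n^3)
Complexity: O(n^3)


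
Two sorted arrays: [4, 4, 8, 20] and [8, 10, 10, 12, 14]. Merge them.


Compare heads, take smaller each step.
Merged: [4, 4, 8, 8, 10, 10, 12, 14, 20]


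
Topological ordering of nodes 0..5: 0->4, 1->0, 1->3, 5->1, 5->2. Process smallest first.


Kahn's algorithm, process smallest node first
Order: [5, 1, 0, 2, 3, 4]


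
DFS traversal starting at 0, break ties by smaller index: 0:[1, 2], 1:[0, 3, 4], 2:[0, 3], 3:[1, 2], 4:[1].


DFS stack-based: start with [0]
Visit order: [0, 1, 3, 2, 4]


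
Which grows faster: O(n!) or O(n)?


linear grows slower than factorial
O(n) is asymptotically smaller; O(n!) grows faster


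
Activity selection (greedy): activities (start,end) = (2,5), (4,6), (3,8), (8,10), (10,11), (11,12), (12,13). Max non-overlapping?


Greedy: pick earliest-ending, then skip overlaps.
Selected (5 activities): [(2, 5), (8, 10), (10, 11), (11, 12), (12, 13)]


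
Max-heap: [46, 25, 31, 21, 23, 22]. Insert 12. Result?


Append 12: [46, 25, 31, 21, 23, 22, 12]
Bubble up: no swaps needed
Result: [46, 25, 31, 21, 23, 22, 12]


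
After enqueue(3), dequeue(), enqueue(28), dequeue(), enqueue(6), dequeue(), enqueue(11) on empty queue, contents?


enqueue(3) -> [3]
dequeue() returns 3 -> []
enqueue(28) -> [28]
dequeue() returns 28 -> []
enqueue(6) -> [6]
dequeue() returns 6 -> []
enqueue(11) -> [11]
Final queue (front to back): [11]


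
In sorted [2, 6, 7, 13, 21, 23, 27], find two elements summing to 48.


Two pointers: lo=0, hi=6
Found pair: (21, 27) summing to 48


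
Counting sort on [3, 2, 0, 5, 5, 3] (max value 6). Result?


Count array: [1, 0, 1, 2, 0, 2, 0]
Reconstruct: [0, 2, 3, 3, 5, 5]


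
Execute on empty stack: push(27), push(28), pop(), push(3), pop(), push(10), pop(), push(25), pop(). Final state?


push(27) -> [27]
push(28) -> [27, 28]
pop() returns 28 -> [27]
push(3) -> [27, 3]
pop() returns 3 -> [27]
push(10) -> [27, 10]
pop() returns 10 -> [27]
push(25) -> [27, 25]
pop() returns 25 -> [27]
Final stack (bottom to top): [27]


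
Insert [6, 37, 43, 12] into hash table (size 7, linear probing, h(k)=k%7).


Insertions: 6->slot 6; 37->slot 2; 43->slot 1; 12->slot 5
Table: [None, 43, 37, None, None, 12, 6]


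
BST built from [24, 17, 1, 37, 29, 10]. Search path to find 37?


BST root = 24
Search for 37: compare at each node
Path: [24, 37]


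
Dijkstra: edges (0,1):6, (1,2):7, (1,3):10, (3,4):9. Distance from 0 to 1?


Dijkstra from 0:
Distances: {0: 0, 1: 6, 2: 13, 3: 16, 4: 25}
Shortest distance to 1 = 6, path = [0, 1]


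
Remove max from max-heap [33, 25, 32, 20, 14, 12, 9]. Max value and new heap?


Max = 33
Replace root with last, heapify down
Resulting heap: [32, 25, 12, 20, 14, 9]


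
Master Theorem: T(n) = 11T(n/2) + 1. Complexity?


a=11, b=2, c=0. log_2(11)=3.459 > c=0. Case 1: O(n^log_b(a)) = O(n^3.459)
Complexity: O(n^3.459)


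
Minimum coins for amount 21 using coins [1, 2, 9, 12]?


dp[0]=0; dp[i]=1+min(dp[i-c] for c in coins)
...dp[16]=3, dp[17]=4, dp[18]=2, dp[19]=3, dp[20]=3, dp[21]=2
Minimum coins for 21 = 2


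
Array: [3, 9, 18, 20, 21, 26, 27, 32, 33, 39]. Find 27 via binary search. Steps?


Search for 27:
[0,9] mid=4 arr[4]=21
[5,9] mid=7 arr[7]=32
[5,6] mid=5 arr[5]=26
[6,6] mid=6 arr[6]=27
Total: 4 comparisons


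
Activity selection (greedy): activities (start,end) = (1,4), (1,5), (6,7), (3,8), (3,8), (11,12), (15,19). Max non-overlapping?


Greedy: pick earliest-ending, then skip overlaps.
Selected (4 activities): [(1, 4), (6, 7), (11, 12), (15, 19)]


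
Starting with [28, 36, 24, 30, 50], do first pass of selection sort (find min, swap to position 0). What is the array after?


After one pass: [24, 36, 28, 30, 50]


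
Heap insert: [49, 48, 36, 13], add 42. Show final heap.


Append 42: [49, 48, 36, 13, 42]
Bubble up: no swaps needed
Result: [49, 48, 36, 13, 42]


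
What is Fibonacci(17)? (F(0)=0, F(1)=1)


F(n)=F(n-1)+F(n-2)
...F(15)=610, F(16)=987, F(17)=1597


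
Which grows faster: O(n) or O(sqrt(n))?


sublinear grows slower than linear
O(sqrt(n)) is asymptotically smaller; O(n) grows faster


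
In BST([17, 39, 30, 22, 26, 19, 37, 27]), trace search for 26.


BST root = 17
Search for 26: compare at each node
Path: [17, 39, 30, 22, 26]


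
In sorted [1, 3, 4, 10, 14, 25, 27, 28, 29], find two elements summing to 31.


Two pointers: lo=0, hi=8
Found pair: (3, 28) summing to 31


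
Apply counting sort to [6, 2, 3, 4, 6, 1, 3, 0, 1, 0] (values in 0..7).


Count array: [2, 2, 1, 2, 1, 0, 2, 0]
Reconstruct: [0, 0, 1, 1, 2, 3, 3, 4, 6, 6]


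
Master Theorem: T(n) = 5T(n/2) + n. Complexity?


a=5, b=2, c=1. log_2(5)=2.322 > c=1. Case 1: O(n^log_b(a)) = O(n^2.322)
Complexity: O(n^2.322)


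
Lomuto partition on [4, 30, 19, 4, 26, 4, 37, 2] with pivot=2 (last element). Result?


Elements <= 2 go left of pivot.
Result: [2, 30, 19, 4, 26, 4, 37, 4], pivot at index 0


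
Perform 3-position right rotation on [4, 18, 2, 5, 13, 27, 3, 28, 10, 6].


Right rotate by 3: [28, 10, 6, 4, 18, 2, 5, 13, 27, 3]


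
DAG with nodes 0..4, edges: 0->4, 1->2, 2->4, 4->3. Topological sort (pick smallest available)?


Kahn's algorithm, process smallest node first
Order: [0, 1, 2, 4, 3]


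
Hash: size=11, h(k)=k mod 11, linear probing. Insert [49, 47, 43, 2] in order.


Insertions: 49->slot 5; 47->slot 3; 43->slot 10; 2->slot 2
Table: [None, None, 2, 47, None, 49, None, None, None, None, 43]


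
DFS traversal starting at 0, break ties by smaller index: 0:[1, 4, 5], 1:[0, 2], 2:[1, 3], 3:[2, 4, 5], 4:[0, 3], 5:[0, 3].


DFS stack-based: start with [0]
Visit order: [0, 1, 2, 3, 4, 5]


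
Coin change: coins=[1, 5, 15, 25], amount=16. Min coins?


dp[0]=0; dp[i]=1+min(dp[i-c] for c in coins)
...dp[11]=3, dp[12]=4, dp[13]=5, dp[14]=6, dp[15]=1, dp[16]=2
Minimum coins for 16 = 2


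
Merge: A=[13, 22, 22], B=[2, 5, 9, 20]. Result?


Compare heads, take smaller each step.
Merged: [2, 5, 9, 13, 20, 22, 22]


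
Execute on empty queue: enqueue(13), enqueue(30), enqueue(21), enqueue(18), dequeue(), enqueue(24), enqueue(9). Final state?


enqueue(13) -> [13]
enqueue(30) -> [13, 30]
enqueue(21) -> [13, 30, 21]
enqueue(18) -> [13, 30, 21, 18]
dequeue() returns 13 -> [30, 21, 18]
enqueue(24) -> [30, 21, 18, 24]
enqueue(9) -> [30, 21, 18, 24, 9]
Final queue (front to back): [30, 21, 18, 24, 9]


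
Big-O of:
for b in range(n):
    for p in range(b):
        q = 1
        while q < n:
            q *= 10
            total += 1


Per nesting level: O(n) * O(n) [triangular over b] * O(log n) = O(n^2 log n)
Complexity: O(n^2 log n)


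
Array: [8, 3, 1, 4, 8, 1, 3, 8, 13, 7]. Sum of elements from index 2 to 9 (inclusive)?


Prefix sums: [0, 8, 11, 12, 16, 24, 25, 28, 36, 49, 56]
Sum[2..9] = prefix[10] - prefix[2] = 56 - 11 = 45


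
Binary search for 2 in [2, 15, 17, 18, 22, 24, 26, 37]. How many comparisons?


Search for 2:
[0,7] mid=3 arr[3]=18
[0,2] mid=1 arr[1]=15
[0,0] mid=0 arr[0]=2
Total: 3 comparisons


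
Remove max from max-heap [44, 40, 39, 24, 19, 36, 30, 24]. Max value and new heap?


Max = 44
Replace root with last, heapify down
Resulting heap: [40, 24, 39, 24, 19, 36, 30]


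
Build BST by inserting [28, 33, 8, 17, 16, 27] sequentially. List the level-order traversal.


Root = 28; build tree by BST insertion.
Level-Order traversal: [28, 8, 33, 17, 16, 27]


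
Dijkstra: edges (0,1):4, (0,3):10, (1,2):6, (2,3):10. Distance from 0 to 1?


Dijkstra from 0:
Distances: {0: 0, 1: 4, 2: 10, 3: 10}
Shortest distance to 1 = 4, path = [0, 1]


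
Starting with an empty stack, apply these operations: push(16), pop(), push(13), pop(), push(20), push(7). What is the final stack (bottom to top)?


push(16) -> [16]
pop() returns 16 -> []
push(13) -> [13]
pop() returns 13 -> []
push(20) -> [20]
push(7) -> [20, 7]
Final stack (bottom to top): [20, 7]


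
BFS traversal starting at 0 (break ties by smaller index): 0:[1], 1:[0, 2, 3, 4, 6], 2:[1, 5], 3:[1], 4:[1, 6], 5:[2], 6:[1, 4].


BFS queue: start with [0]
Visit order: [0, 1, 2, 3, 4, 6, 5]


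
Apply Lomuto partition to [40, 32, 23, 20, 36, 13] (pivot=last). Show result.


Elements <= 13 go left of pivot.
Result: [13, 32, 23, 20, 36, 40], pivot at index 0


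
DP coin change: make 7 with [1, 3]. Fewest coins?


dp[0]=0; dp[i]=1+min(dp[i-c] for c in coins)
...dp[2]=2, dp[3]=1, dp[4]=2, dp[5]=3, dp[6]=2, dp[7]=3
Minimum coins for 7 = 3


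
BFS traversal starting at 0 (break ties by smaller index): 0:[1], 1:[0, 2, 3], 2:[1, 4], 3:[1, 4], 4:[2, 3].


BFS queue: start with [0]
Visit order: [0, 1, 2, 3, 4]


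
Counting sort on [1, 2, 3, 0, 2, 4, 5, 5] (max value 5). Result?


Count array: [1, 1, 2, 1, 1, 2]
Reconstruct: [0, 1, 2, 2, 3, 4, 5, 5]


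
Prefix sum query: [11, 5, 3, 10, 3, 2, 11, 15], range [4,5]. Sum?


Prefix sums: [0, 11, 16, 19, 29, 32, 34, 45, 60]
Sum[4..5] = prefix[6] - prefix[4] = 34 - 29 = 5


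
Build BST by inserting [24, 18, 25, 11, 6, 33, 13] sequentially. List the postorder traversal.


Root = 24; build tree by BST insertion.
Postorder traversal: [6, 13, 11, 18, 33, 25, 24]


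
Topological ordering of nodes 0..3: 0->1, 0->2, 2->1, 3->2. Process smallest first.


Kahn's algorithm, process smallest node first
Order: [0, 3, 2, 1]


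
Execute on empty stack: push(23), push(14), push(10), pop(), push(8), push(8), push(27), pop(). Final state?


push(23) -> [23]
push(14) -> [23, 14]
push(10) -> [23, 14, 10]
pop() returns 10 -> [23, 14]
push(8) -> [23, 14, 8]
push(8) -> [23, 14, 8, 8]
push(27) -> [23, 14, 8, 8, 27]
pop() returns 27 -> [23, 14, 8, 8]
Final stack (bottom to top): [23, 14, 8, 8]


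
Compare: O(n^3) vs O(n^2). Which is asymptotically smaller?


quadratic grows slower than cubic
O(n^2) is asymptotically smaller; O(n^3) grows faster


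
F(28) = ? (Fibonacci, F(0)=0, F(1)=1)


F(n)=F(n-1)+F(n-2)
...F(26)=121393, F(27)=196418, F(28)=317811


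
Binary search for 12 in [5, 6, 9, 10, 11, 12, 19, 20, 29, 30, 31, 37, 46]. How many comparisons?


Search for 12:
[0,12] mid=6 arr[6]=19
[0,5] mid=2 arr[2]=9
[3,5] mid=4 arr[4]=11
[5,5] mid=5 arr[5]=12
Total: 4 comparisons
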